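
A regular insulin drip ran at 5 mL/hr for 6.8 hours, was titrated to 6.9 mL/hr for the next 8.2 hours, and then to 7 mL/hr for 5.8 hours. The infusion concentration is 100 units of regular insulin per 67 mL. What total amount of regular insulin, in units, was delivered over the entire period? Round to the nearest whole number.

Concentration = 100 units ÷ 67 mL = 1.492537 units/mL
Stage 1: 5 mL/hr × 6.8 hr = 34 mL → 34 mL × 1.492537 units/mL = 50.74627 units
Stage 2: 6.9 mL/hr × 8.2 hr = 56.58 mL → 56.58 mL × 1.492537 units/mL = 84.44776 units
Stage 3: 7 mL/hr × 5.8 hr = 40.6 mL → 40.6 mL × 1.492537 units/mL = 60.59701 units
Total = 50.74627 + 84.44776 + 60.59701 = 195.791 units

196 units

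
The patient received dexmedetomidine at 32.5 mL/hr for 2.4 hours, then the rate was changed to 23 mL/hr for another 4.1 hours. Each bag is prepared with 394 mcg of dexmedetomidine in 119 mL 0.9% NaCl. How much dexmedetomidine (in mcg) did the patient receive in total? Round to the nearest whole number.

570 mcg

Concentration = 394 mcg ÷ 119 mL = 3.310924 mcg/mL
Stage 1: 32.5 mL/hr × 2.4 hr = 78 mL → 78 mL × 3.310924 mcg/mL = 258.2521 mcg
Stage 2: 23 mL/hr × 4.1 hr = 94.3 mL → 94.3 mL × 3.310924 mcg/mL = 312.2202 mcg
Total = 258.2521 + 312.2202 = 570.4723 mcg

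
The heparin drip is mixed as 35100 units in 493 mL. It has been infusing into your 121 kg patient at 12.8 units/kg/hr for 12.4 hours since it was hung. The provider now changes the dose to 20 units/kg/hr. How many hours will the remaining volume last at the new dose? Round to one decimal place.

Initial rate:
Dose = 12.8 units/kg/hr × 121 kg = 1548.8 units/hr
Concentration = 35100 units ÷ 493 mL = 71.19675 units/mL
Rate = 1548.8 units/hr ÷ 71.19675 units/mL = 21.7538 mL/hr
Volume infused so far = 21.7538 mL/hr × 12.4 hr = 269.7471 mL
Volume remaining = 493 − 269.7471 = 223.2529 mL
New rate:
Dose = 20 units/kg/hr × 121 kg = 2420 units/hr
Rate = 2420 units/hr ÷ 71.19675 units/mL = 33.99031 mL/hr
Time remaining = 223.2529 mL ÷ 33.99031 mL/hr = 6.568132 hr

6.6 hours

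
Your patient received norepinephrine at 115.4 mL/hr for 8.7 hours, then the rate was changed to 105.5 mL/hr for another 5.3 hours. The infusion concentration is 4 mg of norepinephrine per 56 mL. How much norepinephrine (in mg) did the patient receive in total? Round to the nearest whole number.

112 mg

Concentration = 4 mg ÷ 56 mL = 0.07142857 mg/mL
Stage 1: 115.4 mL/hr × 8.7 hr = 1003.98 mL → 1003.98 mL × 0.07142857 mg/mL = 71.71286 mg
Stage 2: 105.5 mL/hr × 5.3 hr = 559.15 mL → 559.15 mL × 0.07142857 mg/mL = 39.93929 mg
Total = 71.71286 + 39.93929 = 111.6521 mg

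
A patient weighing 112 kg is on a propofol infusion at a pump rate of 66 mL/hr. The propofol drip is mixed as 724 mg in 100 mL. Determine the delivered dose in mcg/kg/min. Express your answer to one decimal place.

Concentration = 724 mg ÷ 100 mL = 7.24 mg/mL = 7240 mcg/mL
Drug rate = 66 mL/hr × 7240 mcg/mL = 477840 mcg/hr
477840 mcg/hr ÷ 60 min/hr = 7964 mcg/min
7964 mcg/min ÷ 112 kg = 71.10714 mcg/kg/min

71.1 mcg/kg/min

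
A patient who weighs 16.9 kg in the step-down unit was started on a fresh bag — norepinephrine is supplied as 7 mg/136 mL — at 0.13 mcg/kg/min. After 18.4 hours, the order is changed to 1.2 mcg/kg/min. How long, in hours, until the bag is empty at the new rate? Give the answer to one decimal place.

Initial rate:
Dose = 0.13 mcg/kg/min × 16.9 kg = 2.197 mcg/min
2.197 mcg/min × 60 min/hr = 131.82 mcg/hr
Concentration = 7 mg ÷ 136 mL = 0.05147059 mg/mL = 51.47059 mcg/mL
Rate = 131.82 mcg/hr ÷ 51.47059 mcg/mL = 2.561074 mL/hr
Volume infused so far = 2.561074 mL/hr × 18.4 hr = 47.12377 mL
Volume remaining = 136 − 47.12377 = 88.87623 mL
New rate:
Dose = 1.2 mcg/kg/min × 16.9 kg = 20.28 mcg/min
20.28 mcg/min × 60 min/hr = 1216.8 mcg/hr
Rate = 1216.8 mcg/hr ÷ 51.47059 mcg/mL = 23.64069 mL/hr
Time remaining = 88.87623 mL ÷ 23.64069 mL/hr = 3.759461 hr

3.8 hours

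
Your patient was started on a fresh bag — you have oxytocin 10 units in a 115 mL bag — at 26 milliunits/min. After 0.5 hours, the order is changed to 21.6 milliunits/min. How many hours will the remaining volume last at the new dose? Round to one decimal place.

Initial rate:
26 milliunits/min × 60 min/hr = 1560 milliunits/hr
Concentration = 10 units ÷ 115 mL = 0.08695652 units/mL = 86.95652 milliunits/mL
Rate = 1560 milliunits/hr ÷ 86.95652 milliunits/mL = 17.94 mL/hr
Volume infused so far = 17.94 mL/hr × 0.5 hr = 8.97 mL
Volume remaining = 115 − 8.97 = 106.03 mL
New rate:
21.6 milliunits/min × 60 min/hr = 1296 milliunits/hr
Rate = 1296 milliunits/hr ÷ 86.95652 milliunits/mL = 14.904 mL/hr
Time remaining = 106.03 mL ÷ 14.904 mL/hr = 7.114198 hr

7.1 hours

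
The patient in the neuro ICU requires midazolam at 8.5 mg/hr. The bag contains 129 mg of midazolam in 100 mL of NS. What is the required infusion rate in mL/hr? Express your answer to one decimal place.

Concentration = 129 mg ÷ 100 mL = 1.29 mg/mL
Rate = 8.5 mg/hr ÷ 1.29 mg/mL = 6.589147 mL/hr

6.6 mL/hr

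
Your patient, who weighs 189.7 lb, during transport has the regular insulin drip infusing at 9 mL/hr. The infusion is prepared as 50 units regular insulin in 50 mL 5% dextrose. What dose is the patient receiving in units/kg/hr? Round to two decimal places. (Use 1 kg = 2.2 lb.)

Weight = 189.7 lb ÷ 2.2 lb/kg = 86.22727 kg
Concentration = 50 units ÷ 50 mL = 1 units/mL
Drug rate = 9 mL/hr × 1 units/mL = 9 units/hr
9 units/hr ÷ 86.22727 kg = 0.1043753 units/kg/hr

0.10 units/kg/hr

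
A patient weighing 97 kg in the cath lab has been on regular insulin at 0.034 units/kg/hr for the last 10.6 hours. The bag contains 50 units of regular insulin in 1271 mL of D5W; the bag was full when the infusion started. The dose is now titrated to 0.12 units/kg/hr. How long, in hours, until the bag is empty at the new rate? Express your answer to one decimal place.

Initial rate:
Dose = 0.034 units/kg/hr × 97 kg = 3.298 units/hr
Concentration = 50 units ÷ 1271 mL = 0.0393391 units/mL
Rate = 3.298 units/hr ÷ 0.0393391 units/mL = 83.83516 mL/hr
Volume infused so far = 83.83516 mL/hr × 10.6 hr = 888.6527 mL
Volume remaining = 1271 − 888.6527 = 382.3473 mL
New rate:
Dose = 0.12 units/kg/hr × 97 kg = 11.64 units/hr
Rate = 11.64 units/hr ÷ 0.0393391 units/mL = 295.8888 mL/hr
Time remaining = 382.3473 mL ÷ 295.8888 mL/hr = 1.292199 hr

1.3 hours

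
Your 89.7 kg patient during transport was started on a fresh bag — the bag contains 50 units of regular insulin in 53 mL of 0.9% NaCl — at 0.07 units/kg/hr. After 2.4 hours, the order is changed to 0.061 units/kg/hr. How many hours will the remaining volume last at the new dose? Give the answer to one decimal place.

6.4 hours

Initial rate:
Dose = 0.07 units/kg/hr × 89.7 kg = 6.279 units/hr
Concentration = 50 units ÷ 53 mL = 0.9433962 units/mL
Rate = 6.279 units/hr ÷ 0.9433962 units/mL = 6.65574 mL/hr
Volume infused so far = 6.65574 mL/hr × 2.4 hr = 15.97378 mL
Volume remaining = 53 − 15.97378 = 37.02622 mL
New rate:
Dose = 0.061 units/kg/hr × 89.7 kg = 5.4717 units/hr
Rate = 5.4717 units/hr ÷ 0.9433962 units/mL = 5.800002 mL/hr
Time remaining = 37.02622 mL ÷ 5.800002 mL/hr = 6.38383 hr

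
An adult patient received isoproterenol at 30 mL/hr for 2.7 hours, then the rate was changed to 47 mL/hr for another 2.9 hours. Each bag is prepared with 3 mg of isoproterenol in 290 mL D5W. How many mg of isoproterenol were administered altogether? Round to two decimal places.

2.25 mg

Concentration = 3 mg ÷ 290 mL = 0.01034483 mg/mL
Stage 1: 30 mL/hr × 2.7 hr = 81 mL → 81 mL × 0.01034483 mg/mL = 0.837931 mg
Stage 2: 47 mL/hr × 2.9 hr = 136.3 mL → 136.3 mL × 0.01034483 mg/mL = 1.41 mg
Total = 0.837931 + 1.41 = 2.247931 mg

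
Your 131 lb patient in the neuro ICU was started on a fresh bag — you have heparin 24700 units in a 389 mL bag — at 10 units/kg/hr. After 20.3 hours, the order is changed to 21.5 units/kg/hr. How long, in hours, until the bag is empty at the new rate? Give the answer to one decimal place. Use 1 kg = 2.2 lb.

Initial rate:
Weight = 131 lb ÷ 2.2 lb/kg = 59.54545 kg
Dose = 10 units/kg/hr × 59.54545 kg = 595.4545 units/hr
Concentration = 24700 units ÷ 389 mL = 63.49614 units/mL
Rate = 595.4545 units/hr ÷ 63.49614 units/mL = 9.377806 mL/hr
Volume infused so far = 9.377806 mL/hr × 20.3 hr = 190.3695 mL
Volume remaining = 389 − 190.3695 = 198.6305 mL
New rate:
Dose = 21.5 units/kg/hr × 59.54545 kg = 1280.227 units/hr
Rate = 1280.227 units/hr ÷ 63.49614 units/mL = 20.16228 mL/hr
Time remaining = 198.6305 mL ÷ 20.16228 mL/hr = 9.851589 hr

9.9 hours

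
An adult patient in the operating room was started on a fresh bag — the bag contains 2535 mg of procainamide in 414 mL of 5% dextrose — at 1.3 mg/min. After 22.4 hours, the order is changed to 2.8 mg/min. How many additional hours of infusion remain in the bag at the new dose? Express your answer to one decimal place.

4.7 hours

Initial rate:
1.3 mg/min × 60 min/hr = 78 mg/hr
Concentration = 2535 mg ÷ 414 mL = 6.123188 mg/mL
Rate = 78 mg/hr ÷ 6.123188 mg/mL = 12.73846 mL/hr
Volume infused so far = 12.73846 mL/hr × 22.4 hr = 285.3415 mL
Volume remaining = 414 − 285.3415 = 128.6585 mL
New rate:
2.8 mg/min × 60 min/hr = 168 mg/hr
Rate = 168 mg/hr ÷ 6.123188 mg/mL = 27.43669 mL/hr
Time remaining = 128.6585 mL ÷ 27.43669 mL/hr = 4.689286 hr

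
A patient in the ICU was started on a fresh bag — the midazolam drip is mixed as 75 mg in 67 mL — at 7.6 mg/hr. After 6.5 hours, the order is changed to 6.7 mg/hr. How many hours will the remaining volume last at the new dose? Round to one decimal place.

Initial rate:
Concentration = 75 mg ÷ 67 mL = 1.119403 mg/mL
Rate = 7.6 mg/hr ÷ 1.119403 mg/mL = 6.789333 mL/hr
Volume infused so far = 6.789333 mL/hr × 6.5 hr = 44.13067 mL
Volume remaining = 67 − 44.13067 = 22.86933 mL
New rate:
Rate = 6.7 mg/hr ÷ 1.119403 mg/mL = 5.985333 mL/hr
Time remaining = 22.86933 mL ÷ 5.985333 mL/hr = 3.820896 hr

3.8 hours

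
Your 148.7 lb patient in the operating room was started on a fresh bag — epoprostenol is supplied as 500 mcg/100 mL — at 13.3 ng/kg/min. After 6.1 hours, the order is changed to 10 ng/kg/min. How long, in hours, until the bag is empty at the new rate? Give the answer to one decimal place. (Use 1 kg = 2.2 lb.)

4.2 hours

Initial rate:
Weight = 148.7 lb ÷ 2.2 lb/kg = 67.59091 kg
Dose = 13.3 ng/kg/min × 67.59091 kg = 898.9591 ng/min
898.9591 ng/min × 60 min/hr = 53937.55 ng/hr
Concentration = 500 mcg ÷ 100 mL = 5 mcg/mL = 5000 ng/mL
Rate = 53937.55 ng/hr ÷ 5000 ng/mL = 10.78751 mL/hr
Volume infused so far = 10.78751 mL/hr × 6.1 hr = 65.80381 mL
Volume remaining = 100 − 65.80381 = 34.19619 mL
New rate:
Dose = 10 ng/kg/min × 67.59091 kg = 675.9091 ng/min
675.9091 ng/min × 60 min/hr = 40554.55 ng/hr
Rate = 40554.55 ng/hr ÷ 5000 ng/mL = 8.110909 mL/hr
Time remaining = 34.19619 mL ÷ 8.110909 mL/hr = 4.216074 hr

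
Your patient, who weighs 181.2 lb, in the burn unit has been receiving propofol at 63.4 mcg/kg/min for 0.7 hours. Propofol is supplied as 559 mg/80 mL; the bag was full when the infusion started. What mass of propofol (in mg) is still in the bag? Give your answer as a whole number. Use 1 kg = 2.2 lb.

Weight = 181.2 lb ÷ 2.2 lb/kg = 82.36364 kg
Dose = 63.4 mcg/kg/min × 82.36364 kg = 5221.855 mcg/min
5221.855 mcg/min × 60 min/hr = 313311.3 mcg/hr
Concentration = 559 mg ÷ 80 mL = 6.9875 mg/mL = 6987.5 mcg/mL
Rate = 313311.3 mcg/hr ÷ 6987.5 mcg/mL = 44.83882 mL/hr
Volume infused = 44.83882 mL/hr × 0.7 hr = 31.38718 mL
Volume remaining = 80 − 31.38718 = 48.61282 mL
Drug remaining = 48.61282 mL × 6987.5 mcg/mL = 339682.1 mcg = 339.6821 mg

340 mg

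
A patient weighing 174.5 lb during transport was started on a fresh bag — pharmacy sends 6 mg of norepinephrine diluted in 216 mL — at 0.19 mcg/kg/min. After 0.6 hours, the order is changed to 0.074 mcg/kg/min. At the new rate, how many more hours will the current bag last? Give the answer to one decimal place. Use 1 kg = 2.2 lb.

Initial rate:
Weight = 174.5 lb ÷ 2.2 lb/kg = 79.31818 kg
Dose = 0.19 mcg/kg/min × 79.31818 kg = 15.07045 mcg/min
15.07045 mcg/min × 60 min/hr = 904.2273 mcg/hr
Concentration = 6 mg ÷ 216 mL = 0.02777778 mg/mL = 27.77778 mcg/mL
Rate = 904.2273 mcg/hr ÷ 27.77778 mcg/mL = 32.55218 mL/hr
Volume infused so far = 32.55218 mL/hr × 0.6 hr = 19.53131 mL
Volume remaining = 216 − 19.53131 = 196.4687 mL
New rate:
Dose = 0.074 mcg/kg/min × 79.31818 kg = 5.869545 mcg/min
5.869545 mcg/min × 60 min/hr = 352.1727 mcg/hr
Rate = 352.1727 mcg/hr ÷ 27.77778 mcg/mL = 12.67822 mL/hr
Time remaining = 196.4687 mL ÷ 12.67822 mL/hr = 15.49655 hr

15.5 hours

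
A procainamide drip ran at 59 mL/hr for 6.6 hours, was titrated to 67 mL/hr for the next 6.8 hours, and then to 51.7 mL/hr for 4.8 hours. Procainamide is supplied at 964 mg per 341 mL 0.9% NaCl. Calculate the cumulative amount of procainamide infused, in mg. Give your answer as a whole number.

3090 mg

Concentration = 964 mg ÷ 341 mL = 2.826979 mg/mL
Stage 1: 59 mL/hr × 6.6 hr = 389.4 mL → 389.4 mL × 2.826979 mg/mL = 1100.826 mg
Stage 2: 67 mL/hr × 6.8 hr = 455.6 mL → 455.6 mL × 2.826979 mg/mL = 1287.972 mg
Stage 3: 51.7 mL/hr × 4.8 hr = 248.16 mL → 248.16 mL × 2.826979 mg/mL = 701.5432 mg
Total = 1100.826 + 1287.972 + 701.5432 = 3090.341 mg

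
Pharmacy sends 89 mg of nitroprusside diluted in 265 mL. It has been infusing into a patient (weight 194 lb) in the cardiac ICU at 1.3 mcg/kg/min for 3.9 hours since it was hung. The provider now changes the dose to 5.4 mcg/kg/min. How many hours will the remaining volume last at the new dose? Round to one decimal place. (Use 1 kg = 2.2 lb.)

Initial rate:
Weight = 194 lb ÷ 2.2 lb/kg = 88.18182 kg
Dose = 1.3 mcg/kg/min × 88.18182 kg = 114.6364 mcg/min
114.6364 mcg/min × 60 min/hr = 6878.182 mcg/hr
Concentration = 89 mg ÷ 265 mL = 0.3358491 mg/mL = 335.8491 mcg/mL
Rate = 6878.182 mcg/hr ÷ 335.8491 mcg/mL = 20.47998 mL/hr
Volume infused so far = 20.47998 mL/hr × 3.9 hr = 79.87192 mL
Volume remaining = 265 − 79.87192 = 185.1281 mL
New rate:
Dose = 5.4 mcg/kg/min × 88.18182 kg = 476.1818 mcg/min
476.1818 mcg/min × 60 min/hr = 28570.91 mcg/hr
Rate = 28570.91 mcg/hr ÷ 335.8491 mcg/mL = 85.07068 mL/hr
Time remaining = 185.1281 mL ÷ 85.07068 mL/hr = 2.176168 hr

2.2 hours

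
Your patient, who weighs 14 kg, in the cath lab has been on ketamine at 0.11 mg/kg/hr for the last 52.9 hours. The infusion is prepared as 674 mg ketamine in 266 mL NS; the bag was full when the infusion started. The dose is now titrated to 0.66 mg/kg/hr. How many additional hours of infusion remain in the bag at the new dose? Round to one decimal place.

64.1 hours

Initial rate:
Dose = 0.11 mg/kg/hr × 14 kg = 1.54 mg/hr
Concentration = 674 mg ÷ 266 mL = 2.533835 mg/mL
Rate = 1.54 mg/hr ÷ 2.533835 mg/mL = 0.6077745 mL/hr
Volume infused so far = 0.6077745 mL/hr × 52.9 hr = 32.15127 mL
Volume remaining = 266 − 32.15127 = 233.8487 mL
New rate:
Dose = 0.66 mg/kg/hr × 14 kg = 9.24 mg/hr
Rate = 9.24 mg/hr ÷ 2.533835 mg/mL = 3.646647 mL/hr
Time remaining = 233.8487 mL ÷ 3.646647 mL/hr = 64.12706 hr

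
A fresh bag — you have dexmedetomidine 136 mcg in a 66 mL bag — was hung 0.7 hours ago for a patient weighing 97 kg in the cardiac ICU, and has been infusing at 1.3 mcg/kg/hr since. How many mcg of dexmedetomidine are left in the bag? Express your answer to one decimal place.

Dose = 1.3 mcg/kg/hr × 97 kg = 126.1 mcg/hr
Concentration = 136 mcg ÷ 66 mL = 2.060606 mcg/mL
Rate = 126.1 mcg/hr ÷ 2.060606 mcg/mL = 61.19559 mL/hr
Volume infused = 61.19559 mL/hr × 0.7 hr = 42.83691 mL
Volume remaining = 66 − 42.83691 = 23.16309 mL
Drug remaining = 23.16309 mL × 2.060606 mcg/mL = 47.73 mcg

47.7 mcg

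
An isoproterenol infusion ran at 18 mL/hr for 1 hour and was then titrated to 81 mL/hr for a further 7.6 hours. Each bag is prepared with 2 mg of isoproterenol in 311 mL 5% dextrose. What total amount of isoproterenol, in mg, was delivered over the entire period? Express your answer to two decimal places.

4.07 mg

Concentration = 2 mg ÷ 311 mL = 0.006430868 mg/mL
Stage 1: 18 mL/hr × 1 hr = 18 mL → 18 mL × 0.006430868 mg/mL = 0.1157556 mg
Stage 2: 81 mL/hr × 7.6 hr = 615.6 mL → 615.6 mL × 0.006430868 mg/mL = 3.958842 mg
Total = 0.1157556 + 3.958842 = 4.074598 mg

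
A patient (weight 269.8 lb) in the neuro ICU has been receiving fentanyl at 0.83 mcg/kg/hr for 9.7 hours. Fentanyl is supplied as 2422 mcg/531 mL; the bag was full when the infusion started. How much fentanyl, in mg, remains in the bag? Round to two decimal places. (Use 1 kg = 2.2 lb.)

Weight = 269.8 lb ÷ 2.2 lb/kg = 122.6364 kg
Dose = 0.83 mcg/kg/hr × 122.6364 kg = 101.7882 mcg/hr
Concentration = 2422 mcg ÷ 531 mL = 4.561205 mcg/mL
Rate = 101.7882 mcg/hr ÷ 4.561205 mcg/mL = 22.31607 mL/hr
Volume infused = 22.31607 mL/hr × 9.7 hr = 216.4659 mL
Volume remaining = 531 − 216.4659 = 314.5341 mL
Drug remaining = 314.5341 mL × 4.561205 mcg/mL = 1434.655 mcg = 1.434655 mg

1.43 mg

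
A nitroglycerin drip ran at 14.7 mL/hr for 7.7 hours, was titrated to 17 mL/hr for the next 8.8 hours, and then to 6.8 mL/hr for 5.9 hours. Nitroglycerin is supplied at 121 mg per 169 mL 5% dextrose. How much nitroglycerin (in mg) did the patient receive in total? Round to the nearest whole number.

217 mg

Concentration = 121 mg ÷ 169 mL = 0.7159763 mg/mL
Stage 1: 14.7 mL/hr × 7.7 hr = 113.19 mL → 113.19 mL × 0.7159763 mg/mL = 81.04136 mg
Stage 2: 17 mL/hr × 8.8 hr = 149.6 mL → 149.6 mL × 0.7159763 mg/mL = 107.1101 mg
Stage 3: 6.8 mL/hr × 5.9 hr = 40.12 mL → 40.12 mL × 0.7159763 mg/mL = 28.72497 mg
Total = 81.04136 + 107.1101 + 28.72497 = 216.8764 mg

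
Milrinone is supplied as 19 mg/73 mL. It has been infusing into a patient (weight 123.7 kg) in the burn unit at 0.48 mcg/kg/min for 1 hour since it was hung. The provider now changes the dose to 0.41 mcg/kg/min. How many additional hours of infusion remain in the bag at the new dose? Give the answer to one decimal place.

5.1 hours

Initial rate:
Dose = 0.48 mcg/kg/min × 123.7 kg = 59.376 mcg/min
59.376 mcg/min × 60 min/hr = 3562.56 mcg/hr
Concentration = 19 mg ÷ 73 mL = 0.260274 mg/mL = 260.274 mcg/mL
Rate = 3562.56 mcg/hr ÷ 260.274 mcg/mL = 13.68773 mL/hr
Volume infused so far = 13.68773 mL/hr × 1 hr = 13.68773 mL
Volume remaining = 73 − 13.68773 = 59.31227 mL
New rate:
Dose = 0.41 mcg/kg/min × 123.7 kg = 50.717 mcg/min
50.717 mcg/min × 60 min/hr = 3043.02 mcg/hr
Rate = 3043.02 mcg/hr ÷ 260.274 mcg/mL = 11.6916 mL/hr
Time remaining = 59.31227 mL ÷ 11.6916 mL/hr = 5.073066 hr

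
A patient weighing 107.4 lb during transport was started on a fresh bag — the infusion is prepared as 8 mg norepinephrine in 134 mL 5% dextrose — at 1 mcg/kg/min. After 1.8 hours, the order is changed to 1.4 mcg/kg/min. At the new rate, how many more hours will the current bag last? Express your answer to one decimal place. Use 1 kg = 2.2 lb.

Initial rate:
Weight = 107.4 lb ÷ 2.2 lb/kg = 48.81818 kg
Dose = 1 mcg/kg/min × 48.81818 kg = 48.81818 mcg/min
48.81818 mcg/min × 60 min/hr = 2929.091 mcg/hr
Concentration = 8 mg ÷ 134 mL = 0.05970149 mg/mL = 59.70149 mcg/mL
Rate = 2929.091 mcg/hr ÷ 59.70149 mcg/mL = 49.06227 mL/hr
Volume infused so far = 49.06227 mL/hr × 1.8 hr = 88.31209 mL
Volume remaining = 134 − 88.31209 = 45.68791 mL
New rate:
Dose = 1.4 mcg/kg/min × 48.81818 kg = 68.34545 mcg/min
68.34545 mcg/min × 60 min/hr = 4100.727 mcg/hr
Rate = 4100.727 mcg/hr ÷ 59.70149 mcg/mL = 68.68718 mL/hr
Time remaining = 45.68791 mL ÷ 68.68718 mL/hr = 0.6651592 hr

0.7 hours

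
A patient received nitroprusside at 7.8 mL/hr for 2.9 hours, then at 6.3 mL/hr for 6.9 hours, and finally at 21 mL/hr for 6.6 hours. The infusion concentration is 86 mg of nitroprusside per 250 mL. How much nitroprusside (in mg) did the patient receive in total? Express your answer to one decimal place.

Concentration = 86 mg ÷ 250 mL = 0.344 mg/mL
Stage 1: 7.8 mL/hr × 2.9 hr = 22.62 mL → 22.62 mL × 0.344 mg/mL = 7.78128 mg
Stage 2: 6.3 mL/hr × 6.9 hr = 43.47 mL → 43.47 mL × 0.344 mg/mL = 14.95368 mg
Stage 3: 21 mL/hr × 6.6 hr = 138.6 mL → 138.6 mL × 0.344 mg/mL = 47.6784 mg
Total = 7.78128 + 14.95368 + 47.6784 = 70.41336 mg

70.4 mg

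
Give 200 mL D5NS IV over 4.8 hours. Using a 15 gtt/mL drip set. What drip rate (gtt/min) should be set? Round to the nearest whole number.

200 mL ÷ (4.8 hr × 60 = 288 min) = 0.6944444 mL/min
0.6944444 mL/min × 15 gtt/mL = 10.41667 gtt/min

10 gtt/min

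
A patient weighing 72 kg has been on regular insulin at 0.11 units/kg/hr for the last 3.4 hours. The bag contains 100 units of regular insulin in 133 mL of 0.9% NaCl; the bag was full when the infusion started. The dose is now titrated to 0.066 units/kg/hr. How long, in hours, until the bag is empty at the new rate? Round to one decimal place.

15.4 hours

Initial rate:
Dose = 0.11 units/kg/hr × 72 kg = 7.92 units/hr
Concentration = 100 units ÷ 133 mL = 0.7518797 units/mL
Rate = 7.92 units/hr ÷ 0.7518797 units/mL = 10.5336 mL/hr
Volume infused so far = 10.5336 mL/hr × 3.4 hr = 35.81424 mL
Volume remaining = 133 − 35.81424 = 97.18576 mL
New rate:
Dose = 0.066 units/kg/hr × 72 kg = 4.752 units/hr
Rate = 4.752 units/hr ÷ 0.7518797 units/mL = 6.32016 mL/hr
Time remaining = 97.18576 mL ÷ 6.32016 mL/hr = 15.3771 hr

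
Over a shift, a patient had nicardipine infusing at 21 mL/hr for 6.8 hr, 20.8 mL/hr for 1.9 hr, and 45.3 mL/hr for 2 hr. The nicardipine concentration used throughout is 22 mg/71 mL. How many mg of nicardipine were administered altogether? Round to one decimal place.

Concentration = 22 mg ÷ 71 mL = 0.3098592 mg/mL
Stage 1: 21 mL/hr × 6.8 hr = 142.8 mL → 142.8 mL × 0.3098592 mg/mL = 44.24789 mg
Stage 2: 20.8 mL/hr × 1.9 hr = 39.52 mL → 39.52 mL × 0.3098592 mg/mL = 12.24563 mg
Stage 3: 45.3 mL/hr × 2 hr = 90.6 mL → 90.6 mL × 0.3098592 mg/mL = 28.07324 mg
Total = 44.24789 + 12.24563 + 28.07324 = 84.56676 mg

84.6 mg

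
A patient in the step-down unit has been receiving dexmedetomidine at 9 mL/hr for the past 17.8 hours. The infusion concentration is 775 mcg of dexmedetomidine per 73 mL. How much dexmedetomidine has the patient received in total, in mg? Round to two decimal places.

Concentration = 775 mcg ÷ 73 mL = 10.61644 mcg/mL
Drug rate = 9 mL/hr × 10.61644 mcg/mL = 95.54795 mcg/hr
Total = 95.54795 mcg/hr × 17.8 hr = 1700.753 mcg = 1.700753 mg

1.70 mg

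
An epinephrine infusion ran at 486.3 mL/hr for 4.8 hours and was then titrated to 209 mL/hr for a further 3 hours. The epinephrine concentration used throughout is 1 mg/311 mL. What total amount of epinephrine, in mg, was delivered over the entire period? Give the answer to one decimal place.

9.5 mg

Concentration = 1 mg ÷ 311 mL = 0.003215434 mg/mL
Stage 1: 486.3 mL/hr × 4.8 hr = 2334.24 mL → 2334.24 mL × 0.003215434 mg/mL = 7.505595 mg
Stage 2: 209 mL/hr × 3 hr = 627 mL → 627 mL × 0.003215434 mg/mL = 2.016077 mg
Total = 7.505595 + 2.016077 = 9.521672 mg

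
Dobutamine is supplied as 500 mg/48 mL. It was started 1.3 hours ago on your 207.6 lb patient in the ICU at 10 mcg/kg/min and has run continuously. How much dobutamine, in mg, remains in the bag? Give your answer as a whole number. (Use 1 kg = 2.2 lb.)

Weight = 207.6 lb ÷ 2.2 lb/kg = 94.36364 kg
Dose = 10 mcg/kg/min × 94.36364 kg = 943.6364 mcg/min
943.6364 mcg/min × 60 min/hr = 56618.18 mcg/hr
Concentration = 500 mg ÷ 48 mL = 10.41667 mg/mL = 10416.67 mcg/mL
Rate = 56618.18 mcg/hr ÷ 10416.67 mcg/mL = 5.435345 mL/hr
Volume infused = 5.435345 mL/hr × 1.3 hr = 7.065949 mL
Volume remaining = 48 − 7.065949 = 40.93405 mL
Drug remaining = 40.93405 mL × 10416.67 mcg/mL = 426396.4 mcg = 426.3964 mg

426 mg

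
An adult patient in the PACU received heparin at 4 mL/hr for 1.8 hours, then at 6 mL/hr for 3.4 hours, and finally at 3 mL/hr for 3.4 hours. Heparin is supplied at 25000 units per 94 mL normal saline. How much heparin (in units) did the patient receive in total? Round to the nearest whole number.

10053 units

Concentration = 25000 units ÷ 94 mL = 265.9574 units/mL
Stage 1: 4 mL/hr × 1.8 hr = 7.2 mL → 7.2 mL × 265.9574 units/mL = 1914.894 units
Stage 2: 6 mL/hr × 3.4 hr = 20.4 mL → 20.4 mL × 265.9574 units/mL = 5425.532 units
Stage 3: 3 mL/hr × 3.4 hr = 10.2 mL → 10.2 mL × 265.9574 units/mL = 2712.766 units
Total = 1914.894 + 5425.532 + 2712.766 = 10053.19 units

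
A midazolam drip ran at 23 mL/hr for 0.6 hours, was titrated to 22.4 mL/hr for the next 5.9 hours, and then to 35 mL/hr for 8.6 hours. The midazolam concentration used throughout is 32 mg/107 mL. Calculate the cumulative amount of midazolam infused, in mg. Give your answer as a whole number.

Concentration = 32 mg ÷ 107 mL = 0.2990654 mg/mL
Stage 1: 23 mL/hr × 0.6 hr = 13.8 mL → 13.8 mL × 0.2990654 mg/mL = 4.127103 mg
Stage 2: 22.4 mL/hr × 5.9 hr = 132.16 mL → 132.16 mL × 0.2990654 mg/mL = 39.52449 mg
Stage 3: 35 mL/hr × 8.6 hr = 301 mL → 301 mL × 0.2990654 mg/mL = 90.01869 mg
Total = 4.127103 + 39.52449 + 90.01869 = 133.6703 mg

134 mg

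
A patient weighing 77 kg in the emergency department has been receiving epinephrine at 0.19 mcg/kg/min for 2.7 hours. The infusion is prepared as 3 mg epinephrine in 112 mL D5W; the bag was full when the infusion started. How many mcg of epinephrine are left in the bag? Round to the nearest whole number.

Dose = 0.19 mcg/kg/min × 77 kg = 14.63 mcg/min
14.63 mcg/min × 60 min/hr = 877.8 mcg/hr
Concentration = 3 mg ÷ 112 mL = 0.02678571 mg/mL = 26.78571 mcg/mL
Rate = 877.8 mcg/hr ÷ 26.78571 mcg/mL = 32.7712 mL/hr
Volume infused = 32.7712 mL/hr × 2.7 hr = 88.48224 mL
Volume remaining = 112 − 88.48224 = 23.51776 mL
Drug remaining = 23.51776 mL × 26.78571 mcg/mL = 629.94 mcg

630 mcg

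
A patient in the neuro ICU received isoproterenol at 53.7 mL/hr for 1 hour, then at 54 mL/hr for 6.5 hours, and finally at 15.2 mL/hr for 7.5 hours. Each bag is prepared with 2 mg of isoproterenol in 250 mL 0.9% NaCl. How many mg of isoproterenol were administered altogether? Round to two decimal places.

4.15 mg

Concentration = 2 mg ÷ 250 mL = 0.008 mg/mL
Stage 1: 53.7 mL/hr × 1 hr = 53.7 mL → 53.7 mL × 0.008 mg/mL = 0.4296 mg
Stage 2: 54 mL/hr × 6.5 hr = 351 mL → 351 mL × 0.008 mg/mL = 2.808 mg
Stage 3: 15.2 mL/hr × 7.5 hr = 114 mL → 114 mL × 0.008 mg/mL = 0.912 mg
Total = 0.4296 + 2.808 + 0.912 = 4.1496 mg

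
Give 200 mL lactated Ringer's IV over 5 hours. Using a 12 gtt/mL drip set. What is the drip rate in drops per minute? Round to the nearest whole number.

200 mL ÷ (5 hr × 60 = 300 min) = 0.6666667 mL/min
0.6666667 mL/min × 12 gtt/mL = 8 gtt/min

8 gtt/min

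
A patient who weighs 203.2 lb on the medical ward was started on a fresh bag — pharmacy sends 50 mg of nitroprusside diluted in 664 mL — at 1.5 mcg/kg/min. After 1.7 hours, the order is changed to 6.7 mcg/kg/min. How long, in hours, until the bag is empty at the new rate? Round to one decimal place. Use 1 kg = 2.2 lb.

Initial rate:
Weight = 203.2 lb ÷ 2.2 lb/kg = 92.36364 kg
Dose = 1.5 mcg/kg/min × 92.36364 kg = 138.5455 mcg/min
138.5455 mcg/min × 60 min/hr = 8312.727 mcg/hr
Concentration = 50 mg ÷ 664 mL = 0.0753012 mg/mL = 75.3012 mcg/mL
Rate = 8312.727 mcg/hr ÷ 75.3012 mcg/mL = 110.393 mL/hr
Volume infused so far = 110.393 mL/hr × 1.7 hr = 187.6681 mL
Volume remaining = 664 − 187.6681 = 476.3319 mL
New rate:
Dose = 6.7 mcg/kg/min × 92.36364 kg = 618.8364 mcg/min
618.8364 mcg/min × 60 min/hr = 37130.18 mcg/hr
Rate = 37130.18 mcg/hr ÷ 75.3012 mcg/mL = 493.0888 mL/hr
Time remaining = 476.3319 mL ÷ 493.0888 mL/hr = 0.9660164 hr

1.0 hours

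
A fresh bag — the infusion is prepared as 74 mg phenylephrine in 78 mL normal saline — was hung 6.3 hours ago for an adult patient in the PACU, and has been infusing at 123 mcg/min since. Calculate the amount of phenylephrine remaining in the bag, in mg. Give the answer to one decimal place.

27.5 mg

123 mcg/min × 60 min/hr = 7380 mcg/hr
Concentration = 74 mg ÷ 78 mL = 0.9487179 mg/mL = 948.7179 mcg/mL
Rate = 7380 mcg/hr ÷ 948.7179 mcg/mL = 7.778919 mL/hr
Volume infused = 7.778919 mL/hr × 6.3 hr = 49.00719 mL
Volume remaining = 78 − 49.00719 = 28.99281 mL
Drug remaining = 28.99281 mL × 948.7179 mcg/mL = 27506 mcg = 27.506 mg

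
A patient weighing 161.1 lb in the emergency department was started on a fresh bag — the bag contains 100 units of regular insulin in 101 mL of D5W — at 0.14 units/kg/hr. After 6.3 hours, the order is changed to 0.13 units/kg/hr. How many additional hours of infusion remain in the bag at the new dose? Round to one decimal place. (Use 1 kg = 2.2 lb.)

Initial rate:
Weight = 161.1 lb ÷ 2.2 lb/kg = 73.22727 kg
Dose = 0.14 units/kg/hr × 73.22727 kg = 10.25182 units/hr
Concentration = 100 units ÷ 101 mL = 0.990099 units/mL
Rate = 10.25182 units/hr ÷ 0.990099 units/mL = 10.35434 mL/hr
Volume infused so far = 10.35434 mL/hr × 6.3 hr = 65.23232 mL
Volume remaining = 101 − 65.23232 = 35.76768 mL
New rate:
Dose = 0.13 units/kg/hr × 73.22727 kg = 9.519545 units/hr
Rate = 9.519545 units/hr ÷ 0.990099 units/mL = 9.614741 mL/hr
Time remaining = 35.76768 mL ÷ 9.614741 mL/hr = 3.720088 hr

3.7 hours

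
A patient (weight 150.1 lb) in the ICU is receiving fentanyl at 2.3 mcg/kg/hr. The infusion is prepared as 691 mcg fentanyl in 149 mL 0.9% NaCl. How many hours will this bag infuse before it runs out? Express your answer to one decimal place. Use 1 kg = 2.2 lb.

Weight = 150.1 lb ÷ 2.2 lb/kg = 68.22727 kg
Dose = 2.3 mcg/kg/hr × 68.22727 kg = 156.9227 mcg/hr
Concentration = 691 mcg ÷ 149 mL = 4.637584 mcg/mL
Rate = 156.9227 mcg/hr ÷ 4.637584 mcg/mL = 33.83717 mL/hr
Duration = 149 mL ÷ 33.83717 mL/hr = 4.403441 hr

4.4 hours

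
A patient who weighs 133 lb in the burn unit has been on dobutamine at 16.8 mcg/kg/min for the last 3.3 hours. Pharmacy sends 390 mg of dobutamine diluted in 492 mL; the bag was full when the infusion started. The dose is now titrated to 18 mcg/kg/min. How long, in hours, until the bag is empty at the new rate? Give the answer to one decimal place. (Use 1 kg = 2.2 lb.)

2.9 hours

Initial rate:
Weight = 133 lb ÷ 2.2 lb/kg = 60.45455 kg
Dose = 16.8 mcg/kg/min × 60.45455 kg = 1015.636 mcg/min
1015.636 mcg/min × 60 min/hr = 60938.18 mcg/hr
Concentration = 390 mg ÷ 492 mL = 0.7926829 mg/mL = 792.6829 mcg/mL
Rate = 60938.18 mcg/hr ÷ 792.6829 mcg/mL = 76.87586 mL/hr
Volume infused so far = 76.87586 mL/hr × 3.3 hr = 253.6903 mL
Volume remaining = 492 − 253.6903 = 238.3097 mL
New rate:
Dose = 18 mcg/kg/min × 60.45455 kg = 1088.182 mcg/min
1088.182 mcg/min × 60 min/hr = 65290.91 mcg/hr
Rate = 65290.91 mcg/hr ÷ 792.6829 mcg/mL = 82.36699 mL/hr
Time remaining = 238.3097 mL ÷ 82.36699 mL/hr = 2.893266 hr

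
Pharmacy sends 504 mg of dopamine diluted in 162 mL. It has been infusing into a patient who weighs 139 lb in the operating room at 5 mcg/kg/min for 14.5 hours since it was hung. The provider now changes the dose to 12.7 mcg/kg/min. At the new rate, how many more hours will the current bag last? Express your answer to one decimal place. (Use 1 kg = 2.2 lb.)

Initial rate:
Weight = 139 lb ÷ 2.2 lb/kg = 63.18182 kg
Dose = 5 mcg/kg/min × 63.18182 kg = 315.9091 mcg/min
315.9091 mcg/min × 60 min/hr = 18954.55 mcg/hr
Concentration = 504 mg ÷ 162 mL = 3.111111 mg/mL = 3111.111 mcg/mL
Rate = 18954.55 mcg/hr ÷ 3111.111 mcg/mL = 6.092532 mL/hr
Volume infused so far = 6.092532 mL/hr × 14.5 hr = 88.34172 mL
Volume remaining = 162 − 88.34172 = 73.65828 mL
New rate:
Dose = 12.7 mcg/kg/min × 63.18182 kg = 802.4091 mcg/min
802.4091 mcg/min × 60 min/hr = 48144.55 mcg/hr
Rate = 48144.55 mcg/hr ÷ 3111.111 mcg/mL = 15.47503 mL/hr
Time remaining = 73.65828 mL ÷ 15.47503 mL/hr = 4.759814 hr

4.8 hours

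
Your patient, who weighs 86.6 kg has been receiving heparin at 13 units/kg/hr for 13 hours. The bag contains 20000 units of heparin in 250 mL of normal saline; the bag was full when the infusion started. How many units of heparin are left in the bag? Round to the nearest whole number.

Dose = 13 units/kg/hr × 86.6 kg = 1125.8 units/hr
Concentration = 20000 units ÷ 250 mL = 80 units/mL
Rate = 1125.8 units/hr ÷ 80 units/mL = 14.0725 mL/hr
Volume infused = 14.0725 mL/hr × 13 hr = 182.9425 mL
Volume remaining = 250 − 182.9425 = 67.0575 mL
Drug remaining = 67.0575 mL × 80 units/mL = 5364.6 units

5365 units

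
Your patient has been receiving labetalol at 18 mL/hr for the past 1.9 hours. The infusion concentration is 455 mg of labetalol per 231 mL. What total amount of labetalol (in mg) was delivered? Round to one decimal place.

Concentration = 455 mg ÷ 231 mL = 1.969697 mg/mL
Drug rate = 18 mL/hr × 1.969697 mg/mL = 35.45455 mg/hr
Total = 35.45455 mg/hr × 1.9 hr = 67.36364 mg

67.4 mg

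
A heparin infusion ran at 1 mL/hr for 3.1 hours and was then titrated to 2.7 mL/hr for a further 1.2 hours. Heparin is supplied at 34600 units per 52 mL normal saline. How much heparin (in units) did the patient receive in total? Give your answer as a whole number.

4219 units

Concentration = 34600 units ÷ 52 mL = 665.3846 units/mL
Stage 1: 1 mL/hr × 3.1 hr = 3.1 mL → 3.1 mL × 665.3846 units/mL = 2062.692 units
Stage 2: 2.7 mL/hr × 1.2 hr = 3.24 mL → 3.24 mL × 665.3846 units/mL = 2155.846 units
Total = 2062.692 + 2155.846 = 4218.538 units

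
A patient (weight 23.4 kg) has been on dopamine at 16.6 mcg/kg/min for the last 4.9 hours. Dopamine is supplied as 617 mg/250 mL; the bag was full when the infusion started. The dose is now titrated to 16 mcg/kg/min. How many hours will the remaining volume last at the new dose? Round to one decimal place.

Initial rate:
Dose = 16.6 mcg/kg/min × 23.4 kg = 388.44 mcg/min
388.44 mcg/min × 60 min/hr = 23306.4 mcg/hr
Concentration = 617 mg ÷ 250 mL = 2.468 mg/mL = 2468 mcg/mL
Rate = 23306.4 mcg/hr ÷ 2468 mcg/mL = 9.443436 mL/hr
Volume infused so far = 9.443436 mL/hr × 4.9 hr = 46.27284 mL
Volume remaining = 250 − 46.27284 = 203.7272 mL
New rate:
Dose = 16 mcg/kg/min × 23.4 kg = 374.4 mcg/min
374.4 mcg/min × 60 min/hr = 22464 mcg/hr
Rate = 22464 mcg/hr ÷ 2468 mcg/mL = 9.102107 mL/hr
Time remaining = 203.7272 mL ÷ 9.102107 mL/hr = 22.38242 hr

22.4 hours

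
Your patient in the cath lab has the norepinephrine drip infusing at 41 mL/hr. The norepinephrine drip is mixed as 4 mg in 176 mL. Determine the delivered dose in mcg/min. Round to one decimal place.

15.5 mcg/min

Concentration = 4 mg ÷ 176 mL = 0.02272727 mg/mL = 22.72727 mcg/mL
Drug rate = 41 mL/hr × 22.72727 mcg/mL = 931.8182 mcg/hr
931.8182 mcg/hr ÷ 60 min/hr = 15.5303 mcg/min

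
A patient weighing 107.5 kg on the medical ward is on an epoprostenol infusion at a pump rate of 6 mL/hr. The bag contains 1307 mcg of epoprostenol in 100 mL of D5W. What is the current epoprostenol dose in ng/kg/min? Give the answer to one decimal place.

Concentration = 1307 mcg ÷ 100 mL = 13.07 mcg/mL = 13070 ng/mL
Drug rate = 6 mL/hr × 13070 ng/mL = 78420 ng/hr
78420 ng/hr ÷ 60 min/hr = 1307 ng/min
1307 ng/min ÷ 107.5 kg = 12.15814 ng/kg/min

12.2 ng/kg/min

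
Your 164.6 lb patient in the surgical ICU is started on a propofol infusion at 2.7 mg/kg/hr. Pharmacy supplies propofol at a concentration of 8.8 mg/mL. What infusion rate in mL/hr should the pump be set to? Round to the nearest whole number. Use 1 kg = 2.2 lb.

Weight = 164.6 lb ÷ 2.2 lb/kg = 74.81818 kg
Dose = 2.7 mg/kg/hr × 74.81818 kg = 202.0091 mg/hr
Rate = 202.0091 mg/hr ÷ 8.8 mg/mL = 22.95558 mL/hr

23 mL/hr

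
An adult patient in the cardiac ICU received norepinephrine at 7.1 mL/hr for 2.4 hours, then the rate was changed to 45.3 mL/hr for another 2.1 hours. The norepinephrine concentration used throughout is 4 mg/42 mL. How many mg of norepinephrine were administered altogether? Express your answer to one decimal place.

Concentration = 4 mg ÷ 42 mL = 0.0952381 mg/mL
Stage 1: 7.1 mL/hr × 2.4 hr = 17.04 mL → 17.04 mL × 0.0952381 mg/mL = 1.622857 mg
Stage 2: 45.3 mL/hr × 2.1 hr = 95.13 mL → 95.13 mL × 0.0952381 mg/mL = 9.06 mg
Total = 1.622857 + 9.06 = 10.68286 mg

10.7 mg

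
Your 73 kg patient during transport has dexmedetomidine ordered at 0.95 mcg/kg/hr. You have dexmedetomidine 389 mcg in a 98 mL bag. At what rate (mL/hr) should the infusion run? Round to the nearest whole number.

Dose = 0.95 mcg/kg/hr × 73 kg = 69.35 mcg/hr
Concentration = 389 mcg ÷ 98 mL = 3.969388 mcg/mL
Rate = 69.35 mcg/hr ÷ 3.969388 mcg/mL = 17.47121 mL/hr

17 mL/hr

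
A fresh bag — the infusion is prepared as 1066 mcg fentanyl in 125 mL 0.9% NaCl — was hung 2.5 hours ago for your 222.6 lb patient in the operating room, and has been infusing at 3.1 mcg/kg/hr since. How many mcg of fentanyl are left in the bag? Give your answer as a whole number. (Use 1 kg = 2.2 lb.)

Weight = 222.6 lb ÷ 2.2 lb/kg = 101.1818 kg
Dose = 3.1 mcg/kg/hr × 101.1818 kg = 313.6636 mcg/hr
Concentration = 1066 mcg ÷ 125 mL = 8.528 mcg/mL
Rate = 313.6636 mcg/hr ÷ 8.528 mcg/mL = 36.78045 mL/hr
Volume infused = 36.78045 mL/hr × 2.5 hr = 91.95111 mL
Volume remaining = 125 − 91.95111 = 33.04889 mL
Drug remaining = 33.04889 mL × 8.528 mcg/mL = 281.8409 mcg

282 mcg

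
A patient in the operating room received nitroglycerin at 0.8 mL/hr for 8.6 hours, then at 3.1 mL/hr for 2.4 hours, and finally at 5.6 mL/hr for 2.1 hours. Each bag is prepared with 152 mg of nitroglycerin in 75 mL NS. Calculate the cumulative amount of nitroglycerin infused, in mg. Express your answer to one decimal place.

52.9 mg

Concentration = 152 mg ÷ 75 mL = 2.026667 mg/mL
Stage 1: 0.8 mL/hr × 8.6 hr = 6.88 mL → 6.88 mL × 2.026667 mg/mL = 13.94347 mg
Stage 2: 3.1 mL/hr × 2.4 hr = 7.44 mL → 7.44 mL × 2.026667 mg/mL = 15.0784 mg
Stage 3: 5.6 mL/hr × 2.1 hr = 11.76 mL → 11.76 mL × 2.026667 mg/mL = 23.8336 mg
Total = 13.94347 + 15.0784 + 23.8336 = 52.85547 mg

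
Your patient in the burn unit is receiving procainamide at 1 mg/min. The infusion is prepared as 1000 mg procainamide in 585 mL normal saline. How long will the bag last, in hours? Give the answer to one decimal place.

1 mg/min × 60 min/hr = 60 mg/hr
Concentration = 1000 mg ÷ 585 mL = 1.709402 mg/mL
Rate = 60 mg/hr ÷ 1.709402 mg/mL = 35.1 mL/hr
Duration = 585 mL ÷ 35.1 mL/hr = 16.66667 hr

16.7 hours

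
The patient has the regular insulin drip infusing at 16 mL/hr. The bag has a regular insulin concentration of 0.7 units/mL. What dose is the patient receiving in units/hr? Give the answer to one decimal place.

Drug rate = 16 mL/hr × 0.7 units/mL = 11.2 units/hr

11.2 units/hr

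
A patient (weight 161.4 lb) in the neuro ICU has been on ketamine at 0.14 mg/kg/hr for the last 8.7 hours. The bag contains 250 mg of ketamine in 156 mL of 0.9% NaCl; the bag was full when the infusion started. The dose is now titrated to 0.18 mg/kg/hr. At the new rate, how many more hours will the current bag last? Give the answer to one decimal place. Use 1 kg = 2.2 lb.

Initial rate:
Weight = 161.4 lb ÷ 2.2 lb/kg = 73.36364 kg
Dose = 0.14 mg/kg/hr × 73.36364 kg = 10.27091 mg/hr
Concentration = 250 mg ÷ 156 mL = 1.602564 mg/mL
Rate = 10.27091 mg/hr ÷ 1.602564 mg/mL = 6.409047 mL/hr
Volume infused so far = 6.409047 mL/hr × 8.7 hr = 55.75871 mL
Volume remaining = 156 − 55.75871 = 100.2413 mL
New rate:
Dose = 0.18 mg/kg/hr × 73.36364 kg = 13.20545 mg/hr
Rate = 13.20545 mg/hr ÷ 1.602564 mg/mL = 8.240204 mL/hr
Time remaining = 100.2413 mL ÷ 8.240204 mL/hr = 12.1649 hr

12.2 hours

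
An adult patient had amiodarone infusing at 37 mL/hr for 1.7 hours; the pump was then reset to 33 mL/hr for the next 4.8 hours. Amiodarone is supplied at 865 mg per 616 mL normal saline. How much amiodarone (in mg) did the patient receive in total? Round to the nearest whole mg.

Concentration = 865 mg ÷ 616 mL = 1.404221 mg/mL
Stage 1: 37 mL/hr × 1.7 hr = 62.9 mL → 62.9 mL × 1.404221 mg/mL = 88.32549 mg
Stage 2: 33 mL/hr × 4.8 hr = 158.4 mL → 158.4 mL × 1.404221 mg/mL = 222.4286 mg
Total = 88.32549 + 222.4286 = 310.7541 mg

311 mg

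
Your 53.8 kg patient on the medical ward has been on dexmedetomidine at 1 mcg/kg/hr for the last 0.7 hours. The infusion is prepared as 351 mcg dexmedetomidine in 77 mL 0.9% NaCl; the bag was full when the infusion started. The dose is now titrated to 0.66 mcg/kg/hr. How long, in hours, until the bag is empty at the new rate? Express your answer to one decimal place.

Initial rate:
Dose = 1 mcg/kg/hr × 53.8 kg = 53.8 mcg/hr
Concentration = 351 mcg ÷ 77 mL = 4.558442 mcg/mL
Rate = 53.8 mcg/hr ÷ 4.558442 mcg/mL = 11.80228 mL/hr
Volume infused so far = 11.80228 mL/hr × 0.7 hr = 8.261595 mL
Volume remaining = 77 − 8.261595 = 68.7384 mL
New rate:
Dose = 0.66 mcg/kg/hr × 53.8 kg = 35.508 mcg/hr
Rate = 35.508 mcg/hr ÷ 4.558442 mcg/mL = 7.789504 mL/hr
Time remaining = 68.7384 mL ÷ 7.789504 mL/hr = 8.82449 hr

8.8 hours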